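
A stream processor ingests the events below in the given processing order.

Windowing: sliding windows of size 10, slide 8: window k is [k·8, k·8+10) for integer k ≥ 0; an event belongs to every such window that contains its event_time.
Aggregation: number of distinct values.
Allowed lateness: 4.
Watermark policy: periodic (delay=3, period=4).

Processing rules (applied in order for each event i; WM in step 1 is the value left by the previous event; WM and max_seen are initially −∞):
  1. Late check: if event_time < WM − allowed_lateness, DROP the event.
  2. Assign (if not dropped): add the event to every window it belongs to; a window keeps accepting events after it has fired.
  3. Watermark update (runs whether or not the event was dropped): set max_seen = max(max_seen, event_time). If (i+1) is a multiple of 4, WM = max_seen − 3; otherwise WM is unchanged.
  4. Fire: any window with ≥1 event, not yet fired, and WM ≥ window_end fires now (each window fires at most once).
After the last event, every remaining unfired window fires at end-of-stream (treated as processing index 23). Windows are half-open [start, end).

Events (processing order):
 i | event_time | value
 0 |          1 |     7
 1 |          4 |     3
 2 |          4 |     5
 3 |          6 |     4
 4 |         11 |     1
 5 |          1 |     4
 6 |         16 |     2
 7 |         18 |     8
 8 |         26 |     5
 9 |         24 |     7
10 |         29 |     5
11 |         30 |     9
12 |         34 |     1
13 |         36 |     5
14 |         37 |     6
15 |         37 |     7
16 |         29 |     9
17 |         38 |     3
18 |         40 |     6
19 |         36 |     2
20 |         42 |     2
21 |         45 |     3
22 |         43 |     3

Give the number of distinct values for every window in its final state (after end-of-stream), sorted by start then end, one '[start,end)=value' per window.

i=0 t=1 v=7: → [0,10); WM=−∞
i=1 t=4 v=3: → [0,10); WM=−∞
i=2 t=4 v=5: → [0,10); WM=−∞
i=3 t=6 v=4: → [0,10); WM=3
i=4 t=11 v=1: → [8,18); WM=3
i=5 t=1 v=4: → [0,10); WM=3
i=6 t=16 v=2: → [16,26),[8,18); WM=3
i=7 t=18 v=8: → [16,26); WM=15; [0,10) fires=4
i=8 t=26 v=5: → [24,34); WM=15
i=9 t=24 v=7: → [24,34),[16,26); WM=15
i=10 t=29 v=5: → [24,34); WM=15
i=11 t=30 v=9: → [24,34); WM=27; [8,18) fires=2 [16,26) fires=3
i=12 t=34 v=1: → [32,42); WM=27
i=13 t=36 v=5: → [32,42); WM=27
i=14 t=37 v=6: → [32,42); WM=27
i=15 t=37 v=7: → [32,42); WM=34; [24,34) fires=3
i=16 t=29 v=9: DROP (t<34-4); WM=34
i=17 t=38 v=3: → [32,42); WM=34
i=18 t=40 v=6: → [40,50),[32,42); WM=34
i=19 t=36 v=2: → [32,42); WM=37
i=20 t=42 v=2: → [40,50); WM=37
i=21 t=45 v=3: → [40,50); WM=37
i=22 t=43 v=3: → [40,50); WM=37

[0,10)=4 [8,18)=2 [16,26)=3 [24,34)=3 [32,42)=6 [40,50)=3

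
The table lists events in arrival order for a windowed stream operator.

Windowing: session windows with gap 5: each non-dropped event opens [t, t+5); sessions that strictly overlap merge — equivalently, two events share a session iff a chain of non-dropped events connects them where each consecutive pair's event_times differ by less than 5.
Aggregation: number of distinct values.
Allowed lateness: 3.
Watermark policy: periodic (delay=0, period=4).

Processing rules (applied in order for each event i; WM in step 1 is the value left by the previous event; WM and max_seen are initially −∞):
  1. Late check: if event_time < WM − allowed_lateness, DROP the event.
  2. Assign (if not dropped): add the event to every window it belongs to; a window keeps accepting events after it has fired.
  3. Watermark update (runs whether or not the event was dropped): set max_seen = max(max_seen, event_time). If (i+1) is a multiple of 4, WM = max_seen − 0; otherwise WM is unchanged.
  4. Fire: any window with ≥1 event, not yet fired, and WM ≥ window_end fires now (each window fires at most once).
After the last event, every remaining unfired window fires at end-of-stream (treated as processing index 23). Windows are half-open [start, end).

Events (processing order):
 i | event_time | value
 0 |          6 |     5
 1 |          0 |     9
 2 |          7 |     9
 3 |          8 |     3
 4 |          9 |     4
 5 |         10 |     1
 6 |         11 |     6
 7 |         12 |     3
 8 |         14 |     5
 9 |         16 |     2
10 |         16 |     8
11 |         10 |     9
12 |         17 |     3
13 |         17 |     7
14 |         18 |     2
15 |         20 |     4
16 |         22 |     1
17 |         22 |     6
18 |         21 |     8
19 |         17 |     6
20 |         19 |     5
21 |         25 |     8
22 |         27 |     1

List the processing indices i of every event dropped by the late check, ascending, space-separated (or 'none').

i=0 t=6 v=5: → [6,11); WM=−∞
i=1 t=0 v=9: → [0,5); WM=−∞
i=2 t=7 v=9: → [6,12); WM=−∞
i=3 t=8 v=3: → [6,13); WM=8
i=4 t=9 v=4: → [6,14); WM=8
i=5 t=10 v=1: → [6,15); WM=8
i=6 t=11 v=6: → [6,16); WM=8
i=7 t=12 v=3: → [6,17); WM=12
i=8 t=14 v=5: → [6,19); WM=12
i=9 t=16 v=2: → [6,21); WM=12
i=10 t=16 v=8: → [6,21); WM=12
i=11 t=10 v=9: → [6,21); WM=16
i=12 t=17 v=3: → [6,22); WM=16
i=13 t=17 v=7: → [6,22); WM=16
i=14 t=18 v=2: → [6,23); WM=16
i=15 t=20 v=4: → [6,25); WM=20
i=16 t=22 v=1: → [6,27); WM=20
i=17 t=22 v=6: → [6,27); WM=20
i=18 t=21 v=8: → [6,27); WM=20
i=19 t=17 v=6: → [6,27); WM=22
i=20 t=19 v=5: → [6,27); WM=22
i=21 t=25 v=8: → [6,30); WM=22
i=22 t=27 v=1: → [6,32); WM=22

none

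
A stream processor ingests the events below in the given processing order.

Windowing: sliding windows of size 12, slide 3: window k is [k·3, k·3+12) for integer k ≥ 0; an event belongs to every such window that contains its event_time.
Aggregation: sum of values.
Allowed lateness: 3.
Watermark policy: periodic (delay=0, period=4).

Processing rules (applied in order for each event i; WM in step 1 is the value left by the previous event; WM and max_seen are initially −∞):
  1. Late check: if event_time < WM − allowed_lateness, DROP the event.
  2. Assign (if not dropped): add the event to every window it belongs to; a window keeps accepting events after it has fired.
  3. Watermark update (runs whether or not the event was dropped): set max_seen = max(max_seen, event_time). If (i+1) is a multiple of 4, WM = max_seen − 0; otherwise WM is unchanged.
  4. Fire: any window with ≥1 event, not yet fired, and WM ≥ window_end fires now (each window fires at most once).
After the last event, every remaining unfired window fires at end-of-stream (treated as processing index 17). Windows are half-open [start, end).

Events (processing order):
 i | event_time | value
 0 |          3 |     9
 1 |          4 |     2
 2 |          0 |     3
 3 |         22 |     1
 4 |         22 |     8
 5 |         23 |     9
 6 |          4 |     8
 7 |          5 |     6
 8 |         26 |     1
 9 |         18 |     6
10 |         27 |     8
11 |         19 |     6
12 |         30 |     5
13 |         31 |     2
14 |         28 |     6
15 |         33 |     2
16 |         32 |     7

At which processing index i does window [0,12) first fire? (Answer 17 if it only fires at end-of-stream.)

3

i=0 t=3 v=9: → [3,15),[0,12); WM=−∞
i=1 t=4 v=2: → [3,15),[0,12); WM=−∞
i=2 t=0 v=3: → [0,12); WM=−∞
i=3 t=22 v=1: → [21,33),[18,30),[15,27),[12,24); WM=22; [0,12) fires=14 [3,15) fires=11
i=4 t=22 v=8: → [21,33),[18,30),[15,27),[12,24); WM=22
i=5 t=23 v=9: → [21,33),[18,30),[15,27),[12,24); WM=22
i=6 t=4 v=8: DROP (t<22-3); WM=22
i=7 t=5 v=6: DROP (t<22-3); WM=23
i=8 t=26 v=1: → [24,36),[21,33),[18,30),[15,27); WM=23
i=9 t=18 v=6: DROP (t<23-3); WM=23
i=10 t=27 v=8: → [27,39),[24,36),[21,33),[18,30); WM=23
i=11 t=19 v=6: DROP (t<23-3); WM=27; [12,24) fires=18 [15,27) fires=19
i=12 t=30 v=5: → [30,42),[27,39),[24,36),[21,33); WM=27
i=13 t=31 v=2: → [30,42),[27,39),[24,36),[21,33); WM=27
i=14 t=28 v=6: → [27,39),[24,36),[21,33),[18,30); WM=27
i=15 t=33 v=2: → [33,45),[30,42),[27,39),[24,36); WM=33; [18,30) fires=33 [21,33) fires=40
i=16 t=32 v=7: → [30,42),[27,39),[24,36),[21,33); WM=33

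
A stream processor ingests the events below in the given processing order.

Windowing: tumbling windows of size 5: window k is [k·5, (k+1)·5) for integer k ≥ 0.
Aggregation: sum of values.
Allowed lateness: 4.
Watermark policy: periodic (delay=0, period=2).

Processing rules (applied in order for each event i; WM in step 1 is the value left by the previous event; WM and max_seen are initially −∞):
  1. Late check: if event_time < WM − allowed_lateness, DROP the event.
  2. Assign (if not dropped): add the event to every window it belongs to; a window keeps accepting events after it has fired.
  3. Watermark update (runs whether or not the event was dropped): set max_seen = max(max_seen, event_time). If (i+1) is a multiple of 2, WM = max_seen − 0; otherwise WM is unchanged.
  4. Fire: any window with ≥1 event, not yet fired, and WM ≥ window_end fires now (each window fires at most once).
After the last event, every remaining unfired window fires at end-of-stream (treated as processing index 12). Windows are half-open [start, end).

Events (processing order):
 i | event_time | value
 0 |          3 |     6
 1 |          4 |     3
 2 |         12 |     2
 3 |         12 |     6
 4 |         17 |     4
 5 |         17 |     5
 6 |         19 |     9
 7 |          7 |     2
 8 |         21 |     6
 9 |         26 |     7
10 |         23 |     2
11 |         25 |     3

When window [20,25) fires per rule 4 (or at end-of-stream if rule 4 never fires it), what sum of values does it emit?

6

i=0 t=3 v=6: → [0,5); WM=−∞
i=1 t=4 v=3: → [0,5); WM=4
i=2 t=12 v=2: → [10,15); WM=4
i=3 t=12 v=6: → [10,15); WM=12; [0,5) fires=9
i=4 t=17 v=4: → [15,20); WM=12
i=5 t=17 v=5: → [15,20); WM=17; [10,15) fires=8
i=6 t=19 v=9: → [15,20); WM=17
i=7 t=7 v=2: DROP (t<17-4); WM=19
i=8 t=21 v=6: → [20,25); WM=19
i=9 t=26 v=7: → [25,30); WM=26; [15,20) fires=18 [20,25) fires=6
i=10 t=23 v=2: → [20,25); WM=26
i=11 t=25 v=3: → [25,30); WM=26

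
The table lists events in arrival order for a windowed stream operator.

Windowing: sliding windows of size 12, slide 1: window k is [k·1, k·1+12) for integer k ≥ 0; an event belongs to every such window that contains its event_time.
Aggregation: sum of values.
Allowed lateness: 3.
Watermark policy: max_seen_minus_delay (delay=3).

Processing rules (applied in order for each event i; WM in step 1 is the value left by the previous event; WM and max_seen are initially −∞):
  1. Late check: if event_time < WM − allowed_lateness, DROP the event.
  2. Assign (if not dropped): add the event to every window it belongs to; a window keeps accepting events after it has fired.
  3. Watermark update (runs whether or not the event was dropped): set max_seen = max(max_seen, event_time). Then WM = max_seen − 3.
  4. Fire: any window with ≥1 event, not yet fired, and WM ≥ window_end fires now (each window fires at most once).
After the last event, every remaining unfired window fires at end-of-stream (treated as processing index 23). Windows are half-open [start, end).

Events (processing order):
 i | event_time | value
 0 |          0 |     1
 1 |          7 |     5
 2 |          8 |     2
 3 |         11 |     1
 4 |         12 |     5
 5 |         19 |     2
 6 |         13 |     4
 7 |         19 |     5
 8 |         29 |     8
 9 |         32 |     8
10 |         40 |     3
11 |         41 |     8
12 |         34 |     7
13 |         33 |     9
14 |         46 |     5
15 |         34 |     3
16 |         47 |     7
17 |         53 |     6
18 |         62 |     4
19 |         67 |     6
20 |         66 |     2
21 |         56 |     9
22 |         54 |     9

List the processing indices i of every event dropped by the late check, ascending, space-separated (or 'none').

12 13 15 21 22

i=0 t=0 v=1: → [0,12); WM=-3
i=1 t=7 v=5: → [7,19),[6,18),[5,17),[4,16),[3,15),[2,14),[1,13),[0,12); WM=4
i=2 t=8 v=2: → [8,20),[7,19),[6,18),[5,17),[4,16),[3,15),[2,14),[1,13),[0,12); WM=5
i=3 t=11 v=1: → [11,23),[10,22),[9,21),[8,20),[7,19),[6,18),[5,17),[4,16),[3,15),[2,14),[1,13),[0,12); WM=8
i=4 t=12 v=5: → [12,24),[11,23),[10,22),[9,21),[8,20),[7,19),[6,18),[5,17),[4,16),[3,15),[2,14),[1,13); WM=9
i=5 t=19 v=2: → [19,31),[18,30),[17,29),[16,28),[15,27),[14,26),[13,25),[12,24),[11,23),[10,22),[9,21),[8,20); WM=16; [0,12) fires=9 [1,13) fires=13 [2,14) fires=13 [3,15) fires=13 [4,16) fires=13
i=6 t=13 v=4: → [13,25),[12,24),[11,23),[10,22),[9,21),[8,20),[7,19),[6,18),[5,17),[4,16),[3,15),[2,14); WM=16
i=7 t=19 v=5: → [19,31),[18,30),[17,29),[16,28),[15,27),[14,26),[13,25),[12,24),[11,23),[10,22),[9,21),[8,20); WM=16
i=8 t=29 v=8: → [29,41),[28,40),[27,39),[26,38),[25,37),[24,36),[23,35),[22,34),[21,33),[20,32),[19,31),[18,30); WM=26; [5,17) fires=17 [6,18) fires=17 [7,19) fires=17 [8,20) fires=19 [9,21) fires=17 [10,22) fires=17 [11,23) fires=17 [12,24) fires=16 [13,25) fires=11 [14,26) fires=7
i=9 t=32 v=8: → [32,44),[31,43),[30,42),[29,41),[28,40),[27,39),[26,38),[25,37),[24,36),[23,35),[22,34),[21,33); WM=29; [15,27) fires=7 [16,28) fires=7 [17,29) fires=7
i=10 t=40 v=3: → [40,52),[39,51),[38,50),[37,49),[36,48),[35,47),[34,46),[33,45),[32,44),[31,43),[30,42),[29,41); WM=37; [18,30) fires=15 [19,31) fires=15 [20,32) fires=8 [21,33) fires=16 [22,34) fires=16 [23,35) fires=16 [24,36) fires=16 [25,37) fires=16
i=11 t=41 v=8: → [41,53),[40,52),[39,51),[38,50),[37,49),[36,48),[35,47),[34,46),[33,45),[32,44),[31,43),[30,42); WM=38; [26,38) fires=16
i=12 t=34 v=7: DROP (t<38-3); WM=38
i=13 t=33 v=9: DROP (t<38-3); WM=38
i=14 t=46 v=5: → [46,58),[45,57),[44,56),[43,55),[42,54),[41,53),[40,52),[39,51),[38,50),[37,49),[36,48),[35,47); WM=43; [27,39) fires=16 [28,40) fires=16 [29,41) fires=19 [30,42) fires=19 [31,43) fires=19
i=15 t=34 v=3: DROP (t<43-3); WM=43
i=16 t=47 v=7: → [47,59),[46,58),[45,57),[44,56),[43,55),[42,54),[41,53),[40,52),[39,51),[38,50),[37,49),[36,48); WM=44; [32,44) fires=19
i=17 t=53 v=6: → [53,65),[52,64),[51,63),[50,62),[49,61),[48,60),[47,59),[46,58),[45,57),[44,56),[43,55),[42,54); WM=50; [33,45) fires=11 [34,46) fires=11 [35,47) fires=16 [36,48) fires=23 [37,49) fires=23 [38,50) fires=23
i=18 t=62 v=4: → [62,74),[61,73),[60,72),[59,71),[58,70),[57,69),[56,68),[55,67),[54,66),[53,65),[52,64),[51,63); WM=59; [39,51) fires=23 [40,52) fires=23 [41,53) fires=20 [42,54) fires=18 [43,55) fires=18 [44,56) fires=18 [45,57) fires=18 [46,58) fires=18 [47,59) fires=13
i=19 t=67 v=6: → [67,79),[66,78),[65,77),[64,76),[63,75),[62,74),[61,73),[60,72),[59,71),[58,70),[57,69),[56,68); WM=64; [48,60) fires=6 [49,61) fires=6 [50,62) fires=6 [51,63) fires=10 [52,64) fires=10
i=20 t=66 v=2: → [66,78),[65,77),[64,76),[63,75),[62,74),[61,73),[60,72),[59,71),[58,70),[57,69),[56,68),[55,67); WM=64
i=21 t=56 v=9: DROP (t<64-3); WM=64
i=22 t=54 v=9: DROP (t<64-3); WM=64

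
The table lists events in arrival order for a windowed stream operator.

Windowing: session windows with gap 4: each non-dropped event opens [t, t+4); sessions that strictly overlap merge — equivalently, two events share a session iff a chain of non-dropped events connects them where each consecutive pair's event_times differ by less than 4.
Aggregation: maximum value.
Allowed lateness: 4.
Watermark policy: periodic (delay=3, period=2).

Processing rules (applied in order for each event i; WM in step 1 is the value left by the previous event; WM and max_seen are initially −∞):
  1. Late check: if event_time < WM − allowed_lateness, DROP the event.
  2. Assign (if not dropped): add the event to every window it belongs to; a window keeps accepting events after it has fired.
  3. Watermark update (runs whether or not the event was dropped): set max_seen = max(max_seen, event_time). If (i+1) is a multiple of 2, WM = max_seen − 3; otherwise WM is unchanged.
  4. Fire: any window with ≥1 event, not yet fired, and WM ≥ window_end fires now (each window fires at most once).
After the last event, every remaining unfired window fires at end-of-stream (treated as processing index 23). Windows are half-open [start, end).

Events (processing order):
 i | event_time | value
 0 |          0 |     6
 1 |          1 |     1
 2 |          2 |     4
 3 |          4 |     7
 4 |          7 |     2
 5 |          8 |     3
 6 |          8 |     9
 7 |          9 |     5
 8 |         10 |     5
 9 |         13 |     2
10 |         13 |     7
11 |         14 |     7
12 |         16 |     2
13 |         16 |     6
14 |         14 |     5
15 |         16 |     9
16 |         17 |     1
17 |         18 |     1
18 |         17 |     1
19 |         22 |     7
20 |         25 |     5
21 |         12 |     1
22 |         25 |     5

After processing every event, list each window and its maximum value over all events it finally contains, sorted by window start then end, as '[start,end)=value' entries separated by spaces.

[0,22)=9 [22,29)=7

i=0 t=0 v=6: → [0,4); WM=−∞
i=1 t=1 v=1: → [0,5); WM=-2
i=2 t=2 v=4: → [0,6); WM=-2
i=3 t=4 v=7: → [0,8); WM=1
i=4 t=7 v=2: → [0,11); WM=1
i=5 t=8 v=3: → [0,12); WM=5
i=6 t=8 v=9: → [0,12); WM=5
i=7 t=9 v=5: → [0,13); WM=6
i=8 t=10 v=5: → [0,14); WM=6
i=9 t=13 v=2: → [0,17); WM=10
i=10 t=13 v=7: → [0,17); WM=10
i=11 t=14 v=7: → [0,18); WM=11
i=12 t=16 v=2: → [0,20); WM=11
i=13 t=16 v=6: → [0,20); WM=13
i=14 t=14 v=5: → [0,20); WM=13
i=15 t=16 v=9: → [0,20); WM=13
i=16 t=17 v=1: → [0,21); WM=13
i=17 t=18 v=1: → [0,22); WM=15
i=18 t=17 v=1: → [0,22); WM=15
i=19 t=22 v=7: → [22,26); WM=19
i=20 t=25 v=5: → [22,29); WM=19
i=21 t=12 v=1: DROP (t<19-4); WM=22
i=22 t=25 v=5: → [22,29); WM=22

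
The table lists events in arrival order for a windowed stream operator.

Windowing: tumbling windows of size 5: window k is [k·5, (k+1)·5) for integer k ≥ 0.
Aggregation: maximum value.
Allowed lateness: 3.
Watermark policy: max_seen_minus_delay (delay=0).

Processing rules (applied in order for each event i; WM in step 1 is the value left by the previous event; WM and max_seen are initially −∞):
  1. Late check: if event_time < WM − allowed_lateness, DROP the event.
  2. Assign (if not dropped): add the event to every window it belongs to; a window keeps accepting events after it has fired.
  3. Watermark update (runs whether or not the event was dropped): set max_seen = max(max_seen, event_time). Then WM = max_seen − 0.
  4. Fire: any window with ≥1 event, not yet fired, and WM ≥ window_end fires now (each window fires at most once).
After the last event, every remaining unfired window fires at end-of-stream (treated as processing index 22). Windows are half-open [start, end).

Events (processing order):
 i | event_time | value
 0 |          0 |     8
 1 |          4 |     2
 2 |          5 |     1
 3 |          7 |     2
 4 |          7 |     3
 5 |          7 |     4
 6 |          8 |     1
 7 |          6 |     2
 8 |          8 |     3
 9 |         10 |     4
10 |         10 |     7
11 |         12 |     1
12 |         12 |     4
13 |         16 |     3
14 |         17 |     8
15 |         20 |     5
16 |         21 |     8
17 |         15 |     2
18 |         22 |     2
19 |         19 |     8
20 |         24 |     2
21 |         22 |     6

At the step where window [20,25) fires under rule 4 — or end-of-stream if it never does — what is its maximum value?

8

i=0 t=0 v=8: → [0,5); WM=0
i=1 t=4 v=2: → [0,5); WM=4
i=2 t=5 v=1: → [5,10); WM=5; [0,5) fires=8
i=3 t=7 v=2: → [5,10); WM=7
i=4 t=7 v=3: → [5,10); WM=7
i=5 t=7 v=4: → [5,10); WM=7
i=6 t=8 v=1: → [5,10); WM=8
i=7 t=6 v=2: → [5,10); WM=8
i=8 t=8 v=3: → [5,10); WM=8
i=9 t=10 v=4: → [10,15); WM=10; [5,10) fires=4
i=10 t=10 v=7: → [10,15); WM=10
i=11 t=12 v=1: → [10,15); WM=12
i=12 t=12 v=4: → [10,15); WM=12
i=13 t=16 v=3: → [15,20); WM=16; [10,15) fires=7
i=14 t=17 v=8: → [15,20); WM=17
i=15 t=20 v=5: → [20,25); WM=20; [15,20) fires=8
i=16 t=21 v=8: → [20,25); WM=21
i=17 t=15 v=2: DROP (t<21-3); WM=21
i=18 t=22 v=2: → [20,25); WM=22
i=19 t=19 v=8: → [15,20); WM=22
i=20 t=24 v=2: → [20,25); WM=24
i=21 t=22 v=6: → [20,25); WM=24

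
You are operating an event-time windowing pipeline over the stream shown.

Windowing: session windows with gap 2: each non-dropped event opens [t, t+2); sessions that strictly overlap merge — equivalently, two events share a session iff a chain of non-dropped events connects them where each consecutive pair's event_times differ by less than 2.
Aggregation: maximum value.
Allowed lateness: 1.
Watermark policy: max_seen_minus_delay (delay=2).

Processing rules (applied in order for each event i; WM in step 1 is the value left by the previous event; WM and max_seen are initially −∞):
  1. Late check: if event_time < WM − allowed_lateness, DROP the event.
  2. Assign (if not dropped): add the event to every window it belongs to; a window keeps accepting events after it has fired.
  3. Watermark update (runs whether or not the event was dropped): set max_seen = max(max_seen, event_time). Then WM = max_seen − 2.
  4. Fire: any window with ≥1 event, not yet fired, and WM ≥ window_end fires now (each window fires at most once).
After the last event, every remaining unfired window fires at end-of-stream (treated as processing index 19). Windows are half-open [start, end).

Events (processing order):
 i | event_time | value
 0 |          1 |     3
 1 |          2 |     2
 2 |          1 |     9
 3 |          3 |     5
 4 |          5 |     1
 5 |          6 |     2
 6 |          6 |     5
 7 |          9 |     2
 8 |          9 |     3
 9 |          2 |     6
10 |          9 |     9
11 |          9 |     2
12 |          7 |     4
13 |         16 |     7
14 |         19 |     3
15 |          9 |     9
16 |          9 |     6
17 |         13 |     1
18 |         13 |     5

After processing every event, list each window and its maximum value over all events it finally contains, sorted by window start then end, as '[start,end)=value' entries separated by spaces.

i=0 t=1 v=3: → [1,3); WM=-1
i=1 t=2 v=2: → [1,4); WM=0
i=2 t=1 v=9: → [1,4); WM=0
i=3 t=3 v=5: → [1,5); WM=1
i=4 t=5 v=1: → [5,7); WM=3
i=5 t=6 v=2: → [5,8); WM=4
i=6 t=6 v=5: → [5,8); WM=4
i=7 t=9 v=2: → [9,11); WM=7
i=8 t=9 v=3: → [9,11); WM=7
i=9 t=2 v=6: DROP (t<7-1); WM=7
i=10 t=9 v=9: → [9,11); WM=7
i=11 t=9 v=2: → [9,11); WM=7
i=12 t=7 v=4: → [5,9); WM=7
i=13 t=16 v=7: → [16,18); WM=14
i=14 t=19 v=3: → [19,21); WM=17
i=15 t=9 v=9: DROP (t<17-1); WM=17
i=16 t=9 v=6: DROP (t<17-1); WM=17
i=17 t=13 v=1: DROP (t<17-1); WM=17
i=18 t=13 v=5: DROP (t<17-1); WM=17

[1,5)=9 [5,9)=5 [9,11)=9 [16,18)=7 [19,21)=3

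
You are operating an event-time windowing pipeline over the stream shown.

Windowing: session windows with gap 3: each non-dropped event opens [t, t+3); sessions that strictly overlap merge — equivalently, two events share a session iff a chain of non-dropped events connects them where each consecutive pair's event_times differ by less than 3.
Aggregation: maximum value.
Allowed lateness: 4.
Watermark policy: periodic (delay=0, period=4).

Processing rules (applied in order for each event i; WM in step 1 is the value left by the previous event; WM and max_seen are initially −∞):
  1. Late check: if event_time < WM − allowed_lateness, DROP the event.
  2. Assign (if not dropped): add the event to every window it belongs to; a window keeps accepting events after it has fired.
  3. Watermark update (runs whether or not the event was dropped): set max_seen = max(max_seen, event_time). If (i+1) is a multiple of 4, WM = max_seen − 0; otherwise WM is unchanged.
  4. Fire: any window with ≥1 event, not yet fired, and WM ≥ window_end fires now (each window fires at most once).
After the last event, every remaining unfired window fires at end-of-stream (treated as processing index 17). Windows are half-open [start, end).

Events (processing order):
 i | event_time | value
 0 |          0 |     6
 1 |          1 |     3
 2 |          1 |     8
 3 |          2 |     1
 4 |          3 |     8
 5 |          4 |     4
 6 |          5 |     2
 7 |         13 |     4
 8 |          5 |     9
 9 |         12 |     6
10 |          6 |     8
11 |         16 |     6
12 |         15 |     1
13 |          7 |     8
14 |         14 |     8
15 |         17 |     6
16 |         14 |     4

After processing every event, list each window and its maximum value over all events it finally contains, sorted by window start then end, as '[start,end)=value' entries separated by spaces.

i=0 t=0 v=6: → [0,3); WM=−∞
i=1 t=1 v=3: → [0,4); WM=−∞
i=2 t=1 v=8: → [0,4); WM=−∞
i=3 t=2 v=1: → [0,5); WM=2
i=4 t=3 v=8: → [0,6); WM=2
i=5 t=4 v=4: → [0,7); WM=2
i=6 t=5 v=2: → [0,8); WM=2
i=7 t=13 v=4: → [13,16); WM=13
i=8 t=5 v=9: DROP (t<13-4); WM=13
i=9 t=12 v=6: → [12,16); WM=13
i=10 t=6 v=8: DROP (t<13-4); WM=13
i=11 t=16 v=6: → [16,19); WM=16
i=12 t=15 v=1: → [12,19); WM=16
i=13 t=7 v=8: DROP (t<16-4); WM=16
i=14 t=14 v=8: → [12,19); WM=16
i=15 t=17 v=6: → [12,20); WM=17
i=16 t=14 v=4: → [12,20); WM=17

[0,8)=8 [12,20)=8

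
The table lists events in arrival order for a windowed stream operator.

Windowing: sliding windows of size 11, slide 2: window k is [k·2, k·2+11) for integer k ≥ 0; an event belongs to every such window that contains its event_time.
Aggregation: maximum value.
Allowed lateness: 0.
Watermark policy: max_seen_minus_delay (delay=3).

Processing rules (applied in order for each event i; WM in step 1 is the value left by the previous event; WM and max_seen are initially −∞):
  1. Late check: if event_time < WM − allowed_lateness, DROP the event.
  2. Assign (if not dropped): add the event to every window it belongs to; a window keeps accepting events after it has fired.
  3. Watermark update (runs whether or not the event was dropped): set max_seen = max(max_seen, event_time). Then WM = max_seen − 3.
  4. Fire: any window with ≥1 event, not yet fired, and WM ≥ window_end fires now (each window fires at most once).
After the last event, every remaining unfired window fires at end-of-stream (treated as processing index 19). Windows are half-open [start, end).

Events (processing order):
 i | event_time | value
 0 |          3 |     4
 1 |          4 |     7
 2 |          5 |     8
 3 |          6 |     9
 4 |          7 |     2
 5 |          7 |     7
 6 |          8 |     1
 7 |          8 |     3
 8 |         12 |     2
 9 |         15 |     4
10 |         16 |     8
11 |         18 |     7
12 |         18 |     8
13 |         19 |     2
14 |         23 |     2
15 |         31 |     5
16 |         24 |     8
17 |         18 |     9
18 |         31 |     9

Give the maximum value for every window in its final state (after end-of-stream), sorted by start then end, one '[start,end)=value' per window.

[0,11)=9 [2,13)=9 [4,15)=9 [6,17)=9 [8,19)=8 [10,21)=8 [12,23)=8 [14,25)=8 [16,27)=8 [18,29)=8 [20,31)=2 [22,33)=9 [24,35)=9 [26,37)=9 [28,39)=9 [30,41)=9

i=0 t=3 v=4: → [2,13),[0,11); WM=0
i=1 t=4 v=7: → [4,15),[2,13),[0,11); WM=1
i=2 t=5 v=8: → [4,15),[2,13),[0,11); WM=2
i=3 t=6 v=9: → [6,17),[4,15),[2,13),[0,11); WM=3
i=4 t=7 v=2: → [6,17),[4,15),[2,13),[0,11); WM=4
i=5 t=7 v=7: → [6,17),[4,15),[2,13),[0,11); WM=4
i=6 t=8 v=1: → [8,19),[6,17),[4,15),[2,13),[0,11); WM=5
i=7 t=8 v=3: → [8,19),[6,17),[4,15),[2,13),[0,11); WM=5
i=8 t=12 v=2: → [12,23),[10,21),[8,19),[6,17),[4,15),[2,13); WM=9
i=9 t=15 v=4: → [14,25),[12,23),[10,21),[8,19),[6,17); WM=12; [0,11) fires=9
i=10 t=16 v=8: → [16,27),[14,25),[12,23),[10,21),[8,19),[6,17); WM=13; [2,13) fires=9
i=11 t=18 v=7: → [18,29),[16,27),[14,25),[12,23),[10,21),[8,19); WM=15; [4,15) fires=9
i=12 t=18 v=8: → [18,29),[16,27),[14,25),[12,23),[10,21),[8,19); WM=15
i=13 t=19 v=2: → [18,29),[16,27),[14,25),[12,23),[10,21); WM=16
i=14 t=23 v=2: → [22,33),[20,31),[18,29),[16,27),[14,25); WM=20; [6,17) fires=9 [8,19) fires=8
i=15 t=31 v=5: → [30,41),[28,39),[26,37),[24,35),[22,33); WM=28; [10,21) fires=8 [12,23) fires=8 [14,25) fires=8 [16,27) fires=8
i=16 t=24 v=8: DROP (t<28-0); WM=28
i=17 t=18 v=9: DROP (t<28-0); WM=28
i=18 t=31 v=9: → [30,41),[28,39),[26,37),[24,35),[22,33); WM=28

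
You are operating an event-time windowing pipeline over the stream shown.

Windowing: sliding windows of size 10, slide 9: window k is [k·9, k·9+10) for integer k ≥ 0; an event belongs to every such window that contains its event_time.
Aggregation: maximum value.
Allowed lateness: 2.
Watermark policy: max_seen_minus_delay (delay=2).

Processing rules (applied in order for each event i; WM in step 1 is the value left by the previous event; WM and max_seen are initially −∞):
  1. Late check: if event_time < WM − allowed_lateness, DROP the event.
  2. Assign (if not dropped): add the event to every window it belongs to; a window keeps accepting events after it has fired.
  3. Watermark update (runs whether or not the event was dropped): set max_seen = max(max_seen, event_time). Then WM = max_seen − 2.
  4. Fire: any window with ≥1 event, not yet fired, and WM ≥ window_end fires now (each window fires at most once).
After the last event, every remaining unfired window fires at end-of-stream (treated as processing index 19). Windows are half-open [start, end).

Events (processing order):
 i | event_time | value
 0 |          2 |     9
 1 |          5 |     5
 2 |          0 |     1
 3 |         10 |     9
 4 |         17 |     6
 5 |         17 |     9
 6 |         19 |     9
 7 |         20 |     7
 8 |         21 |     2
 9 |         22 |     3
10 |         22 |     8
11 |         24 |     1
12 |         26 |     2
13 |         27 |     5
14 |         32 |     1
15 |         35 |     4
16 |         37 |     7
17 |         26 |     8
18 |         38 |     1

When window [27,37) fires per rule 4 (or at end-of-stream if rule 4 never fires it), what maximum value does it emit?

i=0 t=2 v=9: → [0,10); WM=0
i=1 t=5 v=5: → [0,10); WM=3
i=2 t=0 v=1: DROP (t<3-2); WM=3
i=3 t=10 v=9: → [9,19); WM=8
i=4 t=17 v=6: → [9,19); WM=15; [0,10) fires=9
i=5 t=17 v=9: → [9,19); WM=15
i=6 t=19 v=9: → [18,28); WM=17
i=7 t=20 v=7: → [18,28); WM=18
i=8 t=21 v=2: → [18,28); WM=19; [9,19) fires=9
i=9 t=22 v=3: → [18,28); WM=20
i=10 t=22 v=8: → [18,28); WM=20
i=11 t=24 v=1: → [18,28); WM=22
i=12 t=26 v=2: → [18,28); WM=24
i=13 t=27 v=5: → [27,37),[18,28); WM=25
i=14 t=32 v=1: → [27,37); WM=30; [18,28) fires=9
i=15 t=35 v=4: → [27,37); WM=33
i=16 t=37 v=7: → [36,46); WM=35
i=17 t=26 v=8: DROP (t<35-2); WM=35
i=18 t=38 v=1: → [36,46); WM=36

5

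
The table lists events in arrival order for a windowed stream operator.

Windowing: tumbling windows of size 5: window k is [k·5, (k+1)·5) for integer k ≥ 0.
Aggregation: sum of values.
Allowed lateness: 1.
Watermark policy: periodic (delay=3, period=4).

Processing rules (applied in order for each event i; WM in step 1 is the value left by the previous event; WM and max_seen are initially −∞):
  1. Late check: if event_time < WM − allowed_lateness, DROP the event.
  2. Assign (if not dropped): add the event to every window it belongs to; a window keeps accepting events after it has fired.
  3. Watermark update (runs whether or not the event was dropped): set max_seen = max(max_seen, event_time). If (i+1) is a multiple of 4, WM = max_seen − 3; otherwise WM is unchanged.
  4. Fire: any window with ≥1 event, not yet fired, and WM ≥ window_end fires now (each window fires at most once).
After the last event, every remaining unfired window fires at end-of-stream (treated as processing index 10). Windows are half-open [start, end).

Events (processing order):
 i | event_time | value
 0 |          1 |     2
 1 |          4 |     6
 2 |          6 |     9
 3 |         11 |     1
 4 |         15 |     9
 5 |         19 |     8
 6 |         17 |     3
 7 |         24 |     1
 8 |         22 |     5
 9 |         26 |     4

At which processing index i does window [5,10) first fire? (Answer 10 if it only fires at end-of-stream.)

7

i=0 t=1 v=2: → [0,5); WM=−∞
i=1 t=4 v=6: → [0,5); WM=−∞
i=2 t=6 v=9: → [5,10); WM=−∞
i=3 t=11 v=1: → [10,15); WM=8; [0,5) fires=8
i=4 t=15 v=9: → [15,20); WM=8
i=5 t=19 v=8: → [15,20); WM=8
i=6 t=17 v=3: → [15,20); WM=8
i=7 t=24 v=1: → [20,25); WM=21; [5,10) fires=9 [10,15) fires=1 [15,20) fires=20
i=8 t=22 v=5: → [20,25); WM=21
i=9 t=26 v=4: → [25,30); WM=21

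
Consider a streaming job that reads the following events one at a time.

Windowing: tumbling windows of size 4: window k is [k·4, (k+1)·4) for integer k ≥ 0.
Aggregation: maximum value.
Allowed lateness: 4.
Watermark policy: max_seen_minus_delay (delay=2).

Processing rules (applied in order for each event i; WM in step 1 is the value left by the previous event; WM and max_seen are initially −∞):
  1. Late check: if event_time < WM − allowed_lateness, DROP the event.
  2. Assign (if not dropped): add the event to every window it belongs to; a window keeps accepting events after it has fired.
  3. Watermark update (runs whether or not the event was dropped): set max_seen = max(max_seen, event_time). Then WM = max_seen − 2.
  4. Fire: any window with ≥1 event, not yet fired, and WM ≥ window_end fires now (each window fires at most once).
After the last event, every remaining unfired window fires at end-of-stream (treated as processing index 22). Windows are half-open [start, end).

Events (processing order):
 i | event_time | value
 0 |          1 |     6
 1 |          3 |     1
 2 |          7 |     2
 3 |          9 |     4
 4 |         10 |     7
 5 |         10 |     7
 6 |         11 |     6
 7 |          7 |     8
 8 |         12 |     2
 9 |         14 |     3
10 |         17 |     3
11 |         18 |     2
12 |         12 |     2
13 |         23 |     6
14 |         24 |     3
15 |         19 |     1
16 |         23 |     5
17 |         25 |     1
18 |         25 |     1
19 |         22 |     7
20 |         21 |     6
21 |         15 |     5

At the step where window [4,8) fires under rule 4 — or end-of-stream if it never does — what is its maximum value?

2

i=0 t=1 v=6: → [0,4); WM=-1
i=1 t=3 v=1: → [0,4); WM=1
i=2 t=7 v=2: → [4,8); WM=5; [0,4) fires=6
i=3 t=9 v=4: → [8,12); WM=7
i=4 t=10 v=7: → [8,12); WM=8; [4,8) fires=2
i=5 t=10 v=7: → [8,12); WM=8
i=6 t=11 v=6: → [8,12); WM=9
i=7 t=7 v=8: → [4,8); WM=9
i=8 t=12 v=2: → [12,16); WM=10
i=9 t=14 v=3: → [12,16); WM=12; [8,12) fires=7
i=10 t=17 v=3: → [16,20); WM=15
i=11 t=18 v=2: → [16,20); WM=16; [12,16) fires=3
i=12 t=12 v=2: → [12,16); WM=16
i=13 t=23 v=6: → [20,24); WM=21; [16,20) fires=3
i=14 t=24 v=3: → [24,28); WM=22
i=15 t=19 v=1: → [16,20); WM=22
i=16 t=23 v=5: → [20,24); WM=22
i=17 t=25 v=1: → [24,28); WM=23
i=18 t=25 v=1: → [24,28); WM=23
i=19 t=22 v=7: → [20,24); WM=23
i=20 t=21 v=6: → [20,24); WM=23
i=21 t=15 v=5: DROP (t<23-4); WM=23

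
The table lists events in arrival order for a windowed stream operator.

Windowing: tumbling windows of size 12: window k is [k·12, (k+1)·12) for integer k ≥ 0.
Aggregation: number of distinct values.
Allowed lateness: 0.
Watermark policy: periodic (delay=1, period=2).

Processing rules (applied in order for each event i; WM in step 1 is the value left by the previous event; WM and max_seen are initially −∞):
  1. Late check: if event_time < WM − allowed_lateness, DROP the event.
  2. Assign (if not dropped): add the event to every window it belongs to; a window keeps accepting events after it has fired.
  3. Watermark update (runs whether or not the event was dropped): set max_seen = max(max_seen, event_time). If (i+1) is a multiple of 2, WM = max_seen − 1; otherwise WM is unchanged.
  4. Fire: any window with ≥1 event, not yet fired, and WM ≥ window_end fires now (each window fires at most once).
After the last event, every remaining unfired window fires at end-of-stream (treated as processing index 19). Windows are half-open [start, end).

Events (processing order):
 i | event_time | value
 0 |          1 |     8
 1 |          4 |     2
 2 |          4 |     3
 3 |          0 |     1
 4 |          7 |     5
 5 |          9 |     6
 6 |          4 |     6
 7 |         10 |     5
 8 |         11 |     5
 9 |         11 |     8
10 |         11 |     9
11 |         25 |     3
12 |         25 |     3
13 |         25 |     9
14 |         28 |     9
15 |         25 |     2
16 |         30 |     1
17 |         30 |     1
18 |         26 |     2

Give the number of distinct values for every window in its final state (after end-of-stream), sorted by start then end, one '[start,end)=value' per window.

[0,12)=6 [24,36)=4

i=0 t=1 v=8: → [0,12); WM=−∞
i=1 t=4 v=2: → [0,12); WM=3
i=2 t=4 v=3: → [0,12); WM=3
i=3 t=0 v=1: DROP (t<3-0); WM=3
i=4 t=7 v=5: → [0,12); WM=3
i=5 t=9 v=6: → [0,12); WM=8
i=6 t=4 v=6: DROP (t<8-0); WM=8
i=7 t=10 v=5: → [0,12); WM=9
i=8 t=11 v=5: → [0,12); WM=9
i=9 t=11 v=8: → [0,12); WM=10
i=10 t=11 v=9: → [0,12); WM=10
i=11 t=25 v=3: → [24,36); WM=24; [0,12) fires=6
i=12 t=25 v=3: → [24,36); WM=24
i=13 t=25 v=9: → [24,36); WM=24
i=14 t=28 v=9: → [24,36); WM=24
i=15 t=25 v=2: → [24,36); WM=27
i=16 t=30 v=1: → [24,36); WM=27
i=17 t=30 v=1: → [24,36); WM=29
i=18 t=26 v=2: DROP (t<29-0); WM=29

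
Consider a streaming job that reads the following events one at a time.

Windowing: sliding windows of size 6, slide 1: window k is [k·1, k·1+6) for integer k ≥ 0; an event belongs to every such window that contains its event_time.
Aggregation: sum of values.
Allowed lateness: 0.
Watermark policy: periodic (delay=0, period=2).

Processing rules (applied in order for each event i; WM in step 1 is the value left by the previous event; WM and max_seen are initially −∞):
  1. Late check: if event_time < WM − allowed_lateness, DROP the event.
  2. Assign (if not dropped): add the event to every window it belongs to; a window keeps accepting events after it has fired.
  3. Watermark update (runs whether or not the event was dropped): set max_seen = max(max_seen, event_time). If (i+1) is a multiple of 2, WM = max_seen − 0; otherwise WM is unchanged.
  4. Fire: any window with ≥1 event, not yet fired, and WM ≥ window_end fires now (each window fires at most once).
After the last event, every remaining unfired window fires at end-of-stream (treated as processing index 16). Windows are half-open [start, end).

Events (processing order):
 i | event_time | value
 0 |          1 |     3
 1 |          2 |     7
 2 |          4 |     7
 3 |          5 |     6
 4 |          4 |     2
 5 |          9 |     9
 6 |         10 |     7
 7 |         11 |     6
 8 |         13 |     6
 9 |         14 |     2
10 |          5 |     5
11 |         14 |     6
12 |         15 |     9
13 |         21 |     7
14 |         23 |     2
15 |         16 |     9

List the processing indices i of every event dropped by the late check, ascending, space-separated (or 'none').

4 10 15

i=0 t=1 v=3: → [1,7),[0,6); WM=−∞
i=1 t=2 v=7: → [2,8),[1,7),[0,6); WM=2
i=2 t=4 v=7: → [4,10),[3,9),[2,8),[1,7),[0,6); WM=2
i=3 t=5 v=6: → [5,11),[4,10),[3,9),[2,8),[1,7),[0,6); WM=5
i=4 t=4 v=2: DROP (t<5-0); WM=5
i=5 t=9 v=9: → [9,15),[8,14),[7,13),[6,12),[5,11),[4,10); WM=9; [0,6) fires=23 [1,7) fires=23 [2,8) fires=20 [3,9) fires=13
i=6 t=10 v=7: → [10,16),[9,15),[8,14),[7,13),[6,12),[5,11); WM=9
i=7 t=11 v=6: → [11,17),[10,16),[9,15),[8,14),[7,13),[6,12); WM=11; [4,10) fires=22 [5,11) fires=22
i=8 t=13 v=6: → [13,19),[12,18),[11,17),[10,16),[9,15),[8,14); WM=11
i=9 t=14 v=2: → [14,20),[13,19),[12,18),[11,17),[10,16),[9,15); WM=14; [6,12) fires=22 [7,13) fires=22 [8,14) fires=28
i=10 t=5 v=5: DROP (t<14-0); WM=14
i=11 t=14 v=6: → [14,20),[13,19),[12,18),[11,17),[10,16),[9,15); WM=14
i=12 t=15 v=9: → [15,21),[14,20),[13,19),[12,18),[11,17),[10,16); WM=14
i=13 t=21 v=7: → [21,27),[20,26),[19,25),[18,24),[17,23),[16,22); WM=21; [9,15) fires=36 [10,16) fires=36 [11,17) fires=29 [12,18) fires=23 [13,19) fires=23 [14,20) fires=17 [15,21) fires=9
i=14 t=23 v=2: → [23,29),[22,28),[21,27),[20,26),[19,25),[18,24); WM=21
i=15 t=16 v=9: DROP (t<21-0); WM=23; [16,22) fires=7 [17,23) fires=7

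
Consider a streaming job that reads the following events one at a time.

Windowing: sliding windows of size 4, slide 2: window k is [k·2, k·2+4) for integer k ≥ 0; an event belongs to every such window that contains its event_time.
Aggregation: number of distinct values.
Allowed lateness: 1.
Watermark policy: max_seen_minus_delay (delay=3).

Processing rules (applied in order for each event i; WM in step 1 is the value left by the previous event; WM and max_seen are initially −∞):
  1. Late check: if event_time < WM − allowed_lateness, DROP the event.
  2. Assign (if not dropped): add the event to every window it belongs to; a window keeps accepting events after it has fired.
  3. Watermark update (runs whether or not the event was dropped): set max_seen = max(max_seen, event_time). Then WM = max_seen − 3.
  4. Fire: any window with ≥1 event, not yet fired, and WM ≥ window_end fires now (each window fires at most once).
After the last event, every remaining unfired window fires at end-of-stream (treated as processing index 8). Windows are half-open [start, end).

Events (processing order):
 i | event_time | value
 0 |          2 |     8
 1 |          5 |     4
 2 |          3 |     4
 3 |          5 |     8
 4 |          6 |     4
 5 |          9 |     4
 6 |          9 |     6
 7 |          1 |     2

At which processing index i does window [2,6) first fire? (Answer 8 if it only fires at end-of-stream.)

5

i=0 t=2 v=8: → [2,6),[0,4); WM=-1
i=1 t=5 v=4: → [4,8),[2,6); WM=2
i=2 t=3 v=4: → [2,6),[0,4); WM=2
i=3 t=5 v=8: → [4,8),[2,6); WM=2
i=4 t=6 v=4: → [6,10),[4,8); WM=3
i=5 t=9 v=4: → [8,12),[6,10); WM=6; [0,4) fires=2 [2,6) fires=2
i=6 t=9 v=6: → [8,12),[6,10); WM=6
i=7 t=1 v=2: DROP (t<6-1); WM=6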